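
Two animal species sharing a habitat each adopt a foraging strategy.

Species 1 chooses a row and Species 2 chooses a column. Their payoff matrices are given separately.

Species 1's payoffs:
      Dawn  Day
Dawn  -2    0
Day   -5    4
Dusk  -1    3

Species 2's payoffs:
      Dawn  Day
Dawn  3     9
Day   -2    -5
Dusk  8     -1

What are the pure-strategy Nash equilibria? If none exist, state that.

Species 1 against Dawn: payoffs -2, -5, -1 → best response Dusk.
Species 1 against Day: payoffs 0, 4, 3 → best response Day.
Species 2 against Dawn: payoffs 3, 9 → best response Day.
Species 2 against Day: payoffs -2, -5 → best response Dawn.
Species 2 against Dusk: payoffs 8, -1 → best response Dawn.
Mutual best responses: (Dusk, Dawn).

(Dusk, Dawn)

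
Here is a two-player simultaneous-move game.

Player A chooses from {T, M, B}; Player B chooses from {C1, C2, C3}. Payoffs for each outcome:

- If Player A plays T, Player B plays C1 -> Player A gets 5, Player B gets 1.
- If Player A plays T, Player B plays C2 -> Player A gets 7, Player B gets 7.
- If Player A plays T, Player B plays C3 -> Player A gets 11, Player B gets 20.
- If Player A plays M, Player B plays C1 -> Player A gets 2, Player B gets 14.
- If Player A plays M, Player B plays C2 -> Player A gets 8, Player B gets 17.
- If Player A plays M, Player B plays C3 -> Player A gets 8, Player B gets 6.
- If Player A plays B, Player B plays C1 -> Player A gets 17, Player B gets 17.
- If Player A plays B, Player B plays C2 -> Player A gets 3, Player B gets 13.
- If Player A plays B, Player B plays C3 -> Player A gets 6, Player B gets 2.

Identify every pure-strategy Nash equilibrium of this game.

Player A against C1: payoffs 5, 2, 17 → best response B.
Player A against C2: payoffs 7, 8, 3 → best response M.
Player A against C3: payoffs 11, 8, 6 → best response T.
Player B against T: payoffs 1, 7, 20 → best response C3.
Player B against M: payoffs 14, 17, 6 → best response C2.
Player B against B: payoffs 17, 13, 2 → best response C1.
Mutual best responses: (T, C3); (M, C2); (B, C1).

The pure Nash equilibria are (T, C3) and (M, C2) and (B, C1).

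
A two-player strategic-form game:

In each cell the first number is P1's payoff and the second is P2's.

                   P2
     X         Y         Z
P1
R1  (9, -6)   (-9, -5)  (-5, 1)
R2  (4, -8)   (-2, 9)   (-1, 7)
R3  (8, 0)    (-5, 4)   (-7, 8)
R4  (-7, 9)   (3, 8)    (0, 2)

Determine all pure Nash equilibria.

P1 against X: payoffs 9, 4, 8, -7 → best response R1.
P1 against Y: payoffs -9, -2, -5, 3 → best response R4.
P1 against Z: payoffs -5, -1, -7, 0 → best response R4.
P2 against R1: payoffs -6, -5, 1 → best response Z.
P2 against R2: payoffs -8, 9, 7 → best response Y.
P2 against R3: payoffs 0, 4, 8 → best response Z.
P2 against R4: payoffs 9, 8, 2 → best response X.
No profile is a mutual best response for all players.

There is no pure-strategy Nash equilibrium.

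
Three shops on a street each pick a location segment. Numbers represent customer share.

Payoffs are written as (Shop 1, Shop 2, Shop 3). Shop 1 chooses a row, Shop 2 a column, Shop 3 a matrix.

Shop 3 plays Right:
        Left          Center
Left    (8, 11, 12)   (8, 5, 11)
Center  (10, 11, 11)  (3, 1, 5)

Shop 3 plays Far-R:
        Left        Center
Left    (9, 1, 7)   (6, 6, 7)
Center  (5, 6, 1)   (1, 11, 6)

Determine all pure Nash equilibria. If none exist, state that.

For each player, find the best response to each opponent profile; mutual best responses are the pure NE.
Shop 1 against (Left, Right): payoffs 8, 10 → best response Center.
Shop 1 against (Left, Far-R): payoffs 9, 5 → best response Left.
Shop 1 against (Center, Right): payoffs 8, 3 → best response Left.
Shop 1 against (Center, Far-R): payoffs 6, 1 → best response Left.
Shop 2 against (Left, Right): payoffs 11, 5 → best response Left.
Shop 2 against (Left, Far-R): payoffs 1, 6 → best response Center.
Shop 2 against (Center, Right): payoffs 11, 1 → best response Left.
Shop 2 against (Center, Far-R): payoffs 6, 11 → best response Center.
Shop 3 against (Left, Left): payoffs 12, 7 → best response Right.
Shop 3 against (Left, Center): payoffs 11, 7 → best response Right.
Shop 3 against (Center, Left): payoffs 11, 1 → best response Right.
Shop 3 against (Center, Center): payoffs 5, 6 → best response Far-R.
Mutual best responses: (Center, Left, Right).

The unique pure-strategy Nash equilibrium is (Center, Left, Right).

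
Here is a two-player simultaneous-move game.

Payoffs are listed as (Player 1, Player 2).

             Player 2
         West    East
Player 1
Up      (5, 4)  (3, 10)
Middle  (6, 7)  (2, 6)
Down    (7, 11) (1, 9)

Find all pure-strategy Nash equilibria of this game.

(Up, West): Player 1 can switch to Middle (5 → 6). Not NE.
(Up, East): Player 1 gets 3, best alternative 2; Player 2 gets 10, best alternative 4. No profitable deviation — NE.
(Middle, West): Player 1 can switch to Down (6 → 7). Not NE.
(Middle, East): Player 1 can switch to Up (2 → 3). Not NE.
(Down, West): Player 1 gets 7, best alternative 6; Player 2 gets 11, best alternative 9. No profitable deviation — NE.
(Down, East): Player 1 can switch to Up (1 → 3). Not NE.

(Up, East) and (Down, West)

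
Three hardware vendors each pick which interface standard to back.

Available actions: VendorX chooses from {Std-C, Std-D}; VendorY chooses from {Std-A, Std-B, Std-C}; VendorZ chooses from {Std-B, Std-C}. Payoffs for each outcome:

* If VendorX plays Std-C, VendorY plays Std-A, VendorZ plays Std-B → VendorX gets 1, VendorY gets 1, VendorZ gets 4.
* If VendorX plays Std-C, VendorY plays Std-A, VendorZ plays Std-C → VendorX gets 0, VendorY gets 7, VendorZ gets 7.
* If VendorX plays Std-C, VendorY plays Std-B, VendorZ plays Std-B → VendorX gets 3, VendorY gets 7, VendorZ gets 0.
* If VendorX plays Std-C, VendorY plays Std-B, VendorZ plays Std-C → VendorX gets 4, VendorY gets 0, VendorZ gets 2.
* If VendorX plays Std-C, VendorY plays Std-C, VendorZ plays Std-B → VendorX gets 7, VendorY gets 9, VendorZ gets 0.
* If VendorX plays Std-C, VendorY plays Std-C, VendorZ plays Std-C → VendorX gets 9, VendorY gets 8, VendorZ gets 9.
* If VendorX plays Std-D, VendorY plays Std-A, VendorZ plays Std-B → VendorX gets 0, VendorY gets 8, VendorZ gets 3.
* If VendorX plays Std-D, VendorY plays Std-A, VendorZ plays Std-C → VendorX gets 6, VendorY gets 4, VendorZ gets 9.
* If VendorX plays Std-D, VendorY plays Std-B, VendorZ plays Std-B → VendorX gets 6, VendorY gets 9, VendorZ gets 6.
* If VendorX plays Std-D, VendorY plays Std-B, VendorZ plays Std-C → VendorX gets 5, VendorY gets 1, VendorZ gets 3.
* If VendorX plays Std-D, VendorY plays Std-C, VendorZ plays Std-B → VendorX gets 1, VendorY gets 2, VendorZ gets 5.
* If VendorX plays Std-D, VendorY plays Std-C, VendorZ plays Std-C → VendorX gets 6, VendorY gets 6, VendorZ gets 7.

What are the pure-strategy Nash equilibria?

(Std-C, Std-A, Std-B): VendorY can switch to Std-B (1 → 7). Not NE.
(Std-C, Std-A, Std-C): VendorX can switch to Std-D (0 → 6). Not NE.
(Std-C, Std-B, Std-B): VendorX can switch to Std-D (3 → 6). Not NE.
(Std-C, Std-B, Std-C): VendorX can switch to Std-D (4 → 5). Not NE.
(Std-C, Std-C, Std-B): VendorZ can switch to Std-C (0 → 9). Not NE.
(Std-C, Std-C, Std-C): VendorX gets 9, best alternative 6; VendorY gets 8, best alternative 7; VendorZ gets 9, best alternative 0. No profitable deviation — NE.
(Std-D, Std-A, Std-B): VendorX can switch to Std-C (0 → 1). Not NE.
(Std-D, Std-B, Std-B): VendorX gets 6, best alternative 3; VendorY gets 9, best alternative 8; VendorZ gets 6, best alternative 3. No profitable deviation — NE.
(The remaining 4 profiles each have a profitable deviation by the same check.)

The pure Nash equilibria are (Std-C, Std-C, Std-C); (Std-D, Std-B, Std-B).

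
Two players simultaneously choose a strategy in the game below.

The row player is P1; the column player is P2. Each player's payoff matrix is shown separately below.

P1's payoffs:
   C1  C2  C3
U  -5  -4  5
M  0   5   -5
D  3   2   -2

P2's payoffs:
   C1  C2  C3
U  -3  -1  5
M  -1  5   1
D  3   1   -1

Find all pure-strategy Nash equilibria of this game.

(U, C3), (M, C2), (D, C1)

For each strategy profile, look for a profitable unilateral deviation.
(U, C1): P1 can switch to M (-5 → 0). Not NE.
(U, C2): P1 can switch to M (-4 → 5). Not NE.
(U, C3): P1 gets 5, best alternative -2; P2 gets 5, best alternative -1. No profitable deviation — NE.
(M, C1): P1 can switch to D (0 → 3). Not NE.
(M, C2): P1 gets 5, best alternative 2; P2 gets 5, best alternative 1. No profitable deviation — NE.
(M, C3): P1 can switch to U (-5 → 5). Not NE.
(D, C1): P1 gets 3, best alternative 0; P2 gets 3, best alternative 1. No profitable deviation — NE.
(D, C2): P1 can switch to M (2 → 5). Not NE.
(D, C3): P1 can switch to U (-2 → 5). Not NE.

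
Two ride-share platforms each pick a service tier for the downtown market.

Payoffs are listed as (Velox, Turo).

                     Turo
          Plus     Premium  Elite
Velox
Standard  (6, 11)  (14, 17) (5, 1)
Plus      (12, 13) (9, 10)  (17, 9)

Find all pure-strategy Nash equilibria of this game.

The pure Nash equilibria are (Standard, Premium); (Plus, Plus).

(Standard, Plus): Velox can switch to Plus (6 → 12). Not NE.
(Standard, Premium): Velox gets 14, best alternative 9; Turo gets 17, best alternative 11. No profitable deviation — NE.
(Standard, Elite): Velox can switch to Plus (5 → 17). Not NE.
(Plus, Plus): Velox gets 12, best alternative 6; Turo gets 13, best alternative 10. No profitable deviation — NE.
(Plus, Premium): Velox can switch to Standard (9 → 14). Not NE.
(Plus, Elite): Turo can switch to Plus (9 → 13). Not NE.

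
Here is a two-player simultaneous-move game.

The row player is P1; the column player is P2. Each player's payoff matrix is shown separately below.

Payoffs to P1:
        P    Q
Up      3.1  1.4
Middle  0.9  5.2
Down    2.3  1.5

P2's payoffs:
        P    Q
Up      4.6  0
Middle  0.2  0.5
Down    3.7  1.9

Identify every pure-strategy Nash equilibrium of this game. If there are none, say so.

(Up, P): P1 gets 3.1, best alternative 2.3; P2 gets 4.6, best alternative 0. No profitable deviation — NE.
(Up, Q): P1 can switch to Middle (1.4 → 5.2). Not NE.
(Middle, P): P1 can switch to Up (0.9 → 3.1). Not NE.
(Middle, Q): P1 gets 5.2, best alternative 1.5; P2 gets 0.5, best alternative 0.2. No profitable deviation — NE.
(Down, P): P1 can switch to Up (2.3 → 3.1). Not NE.
(Down, Q): P1 can switch to Middle (1.5 → 5.2). Not NE.

(Up, P), (Middle, Q)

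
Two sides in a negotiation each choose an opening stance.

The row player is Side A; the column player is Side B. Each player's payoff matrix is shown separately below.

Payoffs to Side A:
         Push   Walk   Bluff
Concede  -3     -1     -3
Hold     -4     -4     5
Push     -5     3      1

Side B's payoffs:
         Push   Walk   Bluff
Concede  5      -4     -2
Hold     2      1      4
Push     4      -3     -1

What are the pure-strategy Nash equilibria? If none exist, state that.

(Concede, Push) and (Hold, Bluff)

For each player, find the best response to each opponent profile; mutual best responses are the pure NE.
Side A against Push: payoffs -3, -4, -5 → best response Concede.
Side A against Walk: payoffs -1, -4, 3 → best response Push.
Side A against Bluff: payoffs -3, 5, 1 → best response Hold.
Side B against Concede: payoffs 5, -4, -2 → best response Push.
Side B against Hold: payoffs 2, 1, 4 → best response Bluff.
Side B against Push: payoffs 4, -3, -1 → best response Push.
Mutual best responses: (Concede, Push); (Hold, Bluff).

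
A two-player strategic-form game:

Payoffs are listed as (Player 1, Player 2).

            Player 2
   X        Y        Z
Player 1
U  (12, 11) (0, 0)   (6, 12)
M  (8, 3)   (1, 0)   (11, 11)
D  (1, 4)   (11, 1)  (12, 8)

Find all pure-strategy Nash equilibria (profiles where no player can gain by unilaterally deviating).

(U, X): Player 2 can switch to Z (11 → 12). Not NE.
(U, Y): Player 1 can switch to M (0 → 1). Not NE.
(U, Z): Player 1 can switch to M (6 → 11). Not NE.
(M, X): Player 1 can switch to U (8 → 12). Not NE.
(M, Y): Player 1 can switch to D (1 → 11). Not NE.
(M, Z): Player 1 can switch to D (11 → 12). Not NE.
(D, X): Player 1 can switch to U (1 → 12). Not NE.
(D, Y): Player 2 can switch to X (1 → 4). Not NE.
(D, Z): Player 1 gets 12, best alternative 11; Player 2 gets 8, best alternative 4. No profitable deviation — NE.

The unique pure-strategy Nash equilibrium is (D, Z).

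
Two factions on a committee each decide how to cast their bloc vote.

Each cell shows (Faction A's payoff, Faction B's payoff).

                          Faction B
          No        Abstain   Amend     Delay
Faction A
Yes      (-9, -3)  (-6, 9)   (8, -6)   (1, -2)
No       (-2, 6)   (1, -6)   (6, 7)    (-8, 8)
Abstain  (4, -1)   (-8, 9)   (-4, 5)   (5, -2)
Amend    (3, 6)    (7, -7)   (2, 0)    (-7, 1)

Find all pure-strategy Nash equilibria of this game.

There is no pure-strategy Nash equilibrium.

Check each profile: it is a Nash equilibrium iff no player can strictly gain by switching unilaterally.
(Yes, No): Faction A can switch to No (-9 → -2). Not NE.
(Yes, Abstain): Faction A can switch to No (-6 → 1). Not NE.
(Yes, Amend): Faction B can switch to No (-6 → -3). Not NE.
(Yes, Delay): Faction A can switch to Abstain (1 → 5). Not NE.
(No, No): Faction A can switch to Abstain (-2 → 4). Not NE.
(No, Abstain): Faction A can switch to Amend (1 → 7). Not NE.
(No, Amend): Faction A can switch to Yes (6 → 8). Not NE.
(No, Delay): Faction A can switch to Yes (-8 → 1). Not NE.
(The remaining 8 profiles each have a profitable deviation by the same check.)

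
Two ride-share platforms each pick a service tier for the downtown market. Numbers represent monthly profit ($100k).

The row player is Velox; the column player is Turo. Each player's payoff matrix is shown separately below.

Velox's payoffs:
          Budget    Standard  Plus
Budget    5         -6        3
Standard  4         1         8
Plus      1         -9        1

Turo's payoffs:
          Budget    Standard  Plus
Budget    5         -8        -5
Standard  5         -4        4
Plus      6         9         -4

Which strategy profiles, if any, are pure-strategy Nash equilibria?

Velox against Budget: payoffs 5, 4, 1 → best response Budget.
Velox against Standard: payoffs -6, 1, -9 → best response Standard.
Velox against Plus: payoffs 3, 8, 1 → best response Standard.
Turo against Budget: payoffs 5, -8, -5 → best response Budget.
Turo against Standard: payoffs 5, -4, 4 → best response Budget.
Turo against Plus: payoffs 6, 9, -4 → best response Standard.
Mutual best responses: (Budget, Budget).

The unique pure-strategy Nash equilibrium is (Budget, Budget).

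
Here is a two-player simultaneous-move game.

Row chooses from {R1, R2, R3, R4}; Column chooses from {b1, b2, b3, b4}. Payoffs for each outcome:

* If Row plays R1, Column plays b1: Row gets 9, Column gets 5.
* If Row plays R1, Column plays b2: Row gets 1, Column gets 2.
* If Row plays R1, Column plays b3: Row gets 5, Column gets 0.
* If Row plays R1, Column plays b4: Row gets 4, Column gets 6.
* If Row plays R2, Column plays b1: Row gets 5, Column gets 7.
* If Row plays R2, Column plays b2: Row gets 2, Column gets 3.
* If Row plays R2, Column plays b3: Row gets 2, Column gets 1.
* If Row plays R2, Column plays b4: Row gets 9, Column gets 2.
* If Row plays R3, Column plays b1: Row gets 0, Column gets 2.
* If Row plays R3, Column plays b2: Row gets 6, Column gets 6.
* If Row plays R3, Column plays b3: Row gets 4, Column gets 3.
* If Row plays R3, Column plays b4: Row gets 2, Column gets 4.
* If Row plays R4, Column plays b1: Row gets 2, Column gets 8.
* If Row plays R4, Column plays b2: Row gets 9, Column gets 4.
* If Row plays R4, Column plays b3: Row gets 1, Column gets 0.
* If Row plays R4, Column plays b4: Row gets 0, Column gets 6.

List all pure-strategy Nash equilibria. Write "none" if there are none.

Check each profile: it is a Nash equilibrium iff no player can strictly gain by switching unilaterally.
(R1, b1): Column can switch to b4 (5 → 6). Not NE.
(R1, b2): Row can switch to R2 (1 → 2). Not NE.
(R1, b3): Column can switch to b1 (0 → 5). Not NE.
(R1, b4): Row can switch to R2 (4 → 9). Not NE.
(R2, b1): Row can switch to R1 (5 → 9). Not NE.
(R2, b2): Row can switch to R3 (2 → 6). Not NE.
(R2, b3): Row can switch to R1 (2 → 5). Not NE.
(R2, b4): Column can switch to b1 (2 → 7). Not NE.
(The remaining 8 profiles each have a profitable deviation by the same check.)

This game has no pure Nash equilibrium.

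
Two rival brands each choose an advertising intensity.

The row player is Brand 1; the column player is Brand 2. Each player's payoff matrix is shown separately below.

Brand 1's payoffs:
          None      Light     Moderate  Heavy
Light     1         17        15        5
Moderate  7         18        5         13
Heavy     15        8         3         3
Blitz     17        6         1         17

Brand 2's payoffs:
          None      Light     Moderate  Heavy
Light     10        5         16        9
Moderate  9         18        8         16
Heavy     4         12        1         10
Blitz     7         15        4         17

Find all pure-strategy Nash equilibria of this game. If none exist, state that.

Brand 1 against None: payoffs 1, 7, 15, 17 → best response Blitz.
Brand 1 against Light: payoffs 17, 18, 8, 6 → best response Moderate.
Brand 1 against Moderate: payoffs 15, 5, 3, 1 → best response Light.
Brand 1 against Heavy: payoffs 5, 13, 3, 17 → best response Blitz.
Brand 2 against Light: payoffs 10, 5, 16, 9 → best response Moderate.
Brand 2 against Moderate: payoffs 9, 18, 8, 16 → best response Light.
Brand 2 against Heavy: payoffs 4, 12, 1, 10 → best response Light.
Brand 2 against Blitz: payoffs 7, 15, 4, 17 → best response Heavy.
Mutual best responses: (Light, Moderate); (Moderate, Light); (Blitz, Heavy).

The pure Nash equilibria are (Light, Moderate) and (Moderate, Light) and (Blitz, Heavy).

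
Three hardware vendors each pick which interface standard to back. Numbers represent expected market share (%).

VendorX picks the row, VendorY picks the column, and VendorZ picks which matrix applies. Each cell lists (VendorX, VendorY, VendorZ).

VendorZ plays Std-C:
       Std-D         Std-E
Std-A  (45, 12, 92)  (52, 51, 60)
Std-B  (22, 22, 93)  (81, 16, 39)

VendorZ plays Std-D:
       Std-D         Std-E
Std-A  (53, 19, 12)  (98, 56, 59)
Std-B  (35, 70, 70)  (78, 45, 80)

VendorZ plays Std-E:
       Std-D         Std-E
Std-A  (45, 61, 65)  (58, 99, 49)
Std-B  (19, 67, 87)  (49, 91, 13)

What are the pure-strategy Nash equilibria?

(Std-A, Std-D, Std-C): VendorY can switch to Std-E (12 → 51). Not NE.
(Std-A, Std-D, Std-D): VendorY can switch to Std-E (19 → 56). Not NE.
(Std-A, Std-D, Std-E): VendorY can switch to Std-E (61 → 99). Not NE.
(Std-A, Std-E, Std-C): VendorX can switch to Std-B (52 → 81). Not NE.
(Std-A, Std-E, Std-D): VendorZ can switch to Std-C (59 → 60). Not NE.
(Std-A, Std-E, Std-E): VendorZ can switch to Std-C (49 → 60). Not NE.
(Std-B, Std-D, Std-C): VendorX can switch to Std-A (22 → 45). Not NE.
(Std-B, Std-D, Std-D): VendorX can switch to Std-A (35 → 53). Not NE.
(The remaining 4 profiles each have a profitable deviation by the same check.)

This game has no pure Nash equilibrium.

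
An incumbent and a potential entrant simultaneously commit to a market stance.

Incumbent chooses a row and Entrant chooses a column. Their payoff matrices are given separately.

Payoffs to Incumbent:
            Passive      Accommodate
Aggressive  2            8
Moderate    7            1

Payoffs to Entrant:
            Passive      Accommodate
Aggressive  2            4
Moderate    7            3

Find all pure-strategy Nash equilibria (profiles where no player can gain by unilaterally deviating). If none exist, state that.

Pure-strategy Nash equilibria: (Aggressive, Accommodate), (Moderate, Passive)

(Aggressive, Passive): Incumbent can switch to Moderate (2 → 7). Not NE.
(Aggressive, Accommodate): Incumbent gets 8, best alternative 1; Entrant gets 4, best alternative 2. No profitable deviation — NE.
(Moderate, Passive): Incumbent gets 7, best alternative 2; Entrant gets 7, best alternative 3. No profitable deviation — NE.
(Moderate, Accommodate): Incumbent can switch to Aggressive (1 → 8). Not NE.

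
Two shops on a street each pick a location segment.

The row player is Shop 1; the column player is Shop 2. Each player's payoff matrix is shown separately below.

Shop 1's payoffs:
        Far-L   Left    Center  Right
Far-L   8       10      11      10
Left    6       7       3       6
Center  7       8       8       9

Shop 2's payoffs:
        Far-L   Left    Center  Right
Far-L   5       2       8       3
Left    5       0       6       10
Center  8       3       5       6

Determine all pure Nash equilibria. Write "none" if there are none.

Check each profile: it is a Nash equilibrium iff no player can strictly gain by switching unilaterally.
(Far-L, Far-L): Shop 2 can switch to Center (5 → 8). Not NE.
(Far-L, Left): Shop 2 can switch to Far-L (2 → 5). Not NE.
(Far-L, Center): Shop 1 gets 11, best alternative 8; Shop 2 gets 8, best alternative 5. No profitable deviation — NE.
(Far-L, Right): Shop 2 can switch to Far-L (3 → 5). Not NE.
(Left, Far-L): Shop 1 can switch to Far-L (6 → 8). Not NE.
(Left, Left): Shop 1 can switch to Far-L (7 → 10). Not NE.
(Left, Center): Shop 1 can switch to Far-L (3 → 11). Not NE.
(Left, Right): Shop 1 can switch to Far-L (6 → 10). Not NE.
(Center, Far-L): Shop 1 can switch to Far-L (7 → 8). Not NE.
(The remaining 3 profiles each have a profitable deviation by the same check.)

The unique pure-strategy Nash equilibrium is (Far-L, Center).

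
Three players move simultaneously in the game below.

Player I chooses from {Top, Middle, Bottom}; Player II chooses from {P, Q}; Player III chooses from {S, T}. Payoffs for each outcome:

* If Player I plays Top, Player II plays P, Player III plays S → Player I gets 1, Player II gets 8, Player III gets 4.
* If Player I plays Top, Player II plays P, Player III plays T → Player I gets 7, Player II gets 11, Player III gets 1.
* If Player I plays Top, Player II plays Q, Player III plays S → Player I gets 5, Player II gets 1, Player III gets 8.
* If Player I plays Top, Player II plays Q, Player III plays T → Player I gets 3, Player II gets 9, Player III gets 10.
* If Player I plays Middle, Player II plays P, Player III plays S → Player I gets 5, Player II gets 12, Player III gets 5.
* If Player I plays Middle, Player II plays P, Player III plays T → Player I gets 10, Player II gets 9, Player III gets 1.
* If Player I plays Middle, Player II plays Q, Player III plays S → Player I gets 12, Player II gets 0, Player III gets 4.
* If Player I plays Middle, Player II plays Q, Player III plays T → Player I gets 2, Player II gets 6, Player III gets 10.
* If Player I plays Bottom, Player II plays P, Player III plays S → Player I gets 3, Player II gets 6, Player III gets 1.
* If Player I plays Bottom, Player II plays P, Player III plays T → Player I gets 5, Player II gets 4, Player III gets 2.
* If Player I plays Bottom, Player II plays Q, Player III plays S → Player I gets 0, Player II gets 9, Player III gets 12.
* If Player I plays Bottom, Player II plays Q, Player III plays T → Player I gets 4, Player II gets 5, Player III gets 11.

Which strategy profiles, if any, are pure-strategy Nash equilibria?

(Top, P, S): Player I can switch to Middle (1 → 5). Not NE.
(Top, P, T): Player I can switch to Middle (7 → 10). Not NE.
(Top, Q, S): Player I can switch to Middle (5 → 12). Not NE.
(Top, Q, T): Player I can switch to Bottom (3 → 4). Not NE.
(Middle, P, S): Player I gets 5, best alternative 3; Player II gets 12, best alternative 0; Player III gets 5, best alternative 1. No profitable deviation — NE.
(Middle, P, T): Player III can switch to S (1 → 5). Not NE.
(Middle, Q, S): Player II can switch to P (0 → 12). Not NE.
(Middle, Q, T): Player I can switch to Top (2 → 3). Not NE.
(Bottom, P, S): Player I can switch to Middle (3 → 5). Not NE.
(Bottom, P, T): Player I can switch to Top (5 → 7). Not NE.
(Bottom, Q, S): Player I can switch to Top (0 → 5). Not NE.
(Bottom, Q, T): Player III can switch to S (11 → 12). Not NE.

The unique pure-strategy Nash equilibrium is (Middle, P, S).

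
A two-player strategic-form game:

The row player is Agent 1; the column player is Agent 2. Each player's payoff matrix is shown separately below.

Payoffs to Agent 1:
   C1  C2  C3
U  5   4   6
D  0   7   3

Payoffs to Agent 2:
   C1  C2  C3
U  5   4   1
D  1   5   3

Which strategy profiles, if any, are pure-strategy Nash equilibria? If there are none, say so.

Agent 1 against C1: payoffs 5, 0 → best response U.
Agent 1 against C2: payoffs 4, 7 → best response D.
Agent 1 against C3: payoffs 6, 3 → best response U.
Agent 2 against U: payoffs 5, 4, 1 → best response C1.
Agent 2 against D: payoffs 1, 5, 3 → best response C2.
Mutual best responses: (U, C1); (D, C2).

The pure Nash equilibria are (U, C1) and (D, C2).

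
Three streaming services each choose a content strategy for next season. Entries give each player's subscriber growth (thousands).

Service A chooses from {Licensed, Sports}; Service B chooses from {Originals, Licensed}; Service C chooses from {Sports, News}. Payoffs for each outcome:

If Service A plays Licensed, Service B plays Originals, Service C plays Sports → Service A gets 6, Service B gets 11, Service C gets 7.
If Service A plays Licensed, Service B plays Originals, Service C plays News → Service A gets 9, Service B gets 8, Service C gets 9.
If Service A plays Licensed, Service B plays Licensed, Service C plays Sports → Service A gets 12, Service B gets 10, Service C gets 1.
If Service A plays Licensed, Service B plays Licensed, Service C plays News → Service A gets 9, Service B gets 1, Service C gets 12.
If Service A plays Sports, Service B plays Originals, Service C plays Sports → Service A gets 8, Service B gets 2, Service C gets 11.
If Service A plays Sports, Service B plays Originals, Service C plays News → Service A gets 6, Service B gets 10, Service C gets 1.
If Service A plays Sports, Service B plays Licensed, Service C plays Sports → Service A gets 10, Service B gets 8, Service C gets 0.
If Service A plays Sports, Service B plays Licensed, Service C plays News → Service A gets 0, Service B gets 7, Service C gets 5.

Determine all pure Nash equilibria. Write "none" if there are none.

The unique pure-strategy Nash equilibrium is (Licensed, Originals, News).

For each strategy profile, look for a profitable unilateral deviation.
(Licensed, Originals, Sports): Service A can switch to Sports (6 → 8). Not NE.
(Licensed, Originals, News): Service A gets 9, best alternative 6; Service B gets 8, best alternative 1; Service C gets 9, best alternative 7. No profitable deviation — NE.
(Licensed, Licensed, Sports): Service B can switch to Originals (10 → 11). Not NE.
(Licensed, Licensed, News): Service B can switch to Originals (1 → 8). Not NE.
(Sports, Originals, Sports): Service B can switch to Licensed (2 → 8). Not NE.
(Sports, Originals, News): Service A can switch to Licensed (6 → 9). Not NE.
(Sports, Licensed, Sports): Service A can switch to Licensed (10 → 12). Not NE.
(The remaining 1 profile has a profitable deviation by the same check.)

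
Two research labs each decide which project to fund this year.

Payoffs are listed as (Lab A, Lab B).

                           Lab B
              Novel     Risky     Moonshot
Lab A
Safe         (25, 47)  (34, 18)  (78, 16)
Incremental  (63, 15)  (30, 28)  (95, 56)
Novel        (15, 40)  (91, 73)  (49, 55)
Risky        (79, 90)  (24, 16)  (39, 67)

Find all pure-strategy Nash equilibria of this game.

Pure-strategy Nash equilibria: (Incremental, Moonshot), (Novel, Risky), (Risky, Novel)

For each player, find the best response to each opponent profile; mutual best responses are the pure NE.
Lab A against Novel: payoffs 25, 63, 15, 79 → best response Risky.
Lab A against Risky: payoffs 34, 30, 91, 24 → best response Novel.
Lab A against Moonshot: payoffs 78, 95, 49, 39 → best response Incremental.
Lab B against Safe: payoffs 47, 18, 16 → best response Novel.
Lab B against Incremental: payoffs 15, 28, 56 → best response Moonshot.
Lab B against Novel: payoffs 40, 73, 55 → best response Risky.
Lab B against Risky: payoffs 90, 16, 67 → best response Novel.
Mutual best responses: (Incremental, Moonshot); (Novel, Risky); (Risky, Novel).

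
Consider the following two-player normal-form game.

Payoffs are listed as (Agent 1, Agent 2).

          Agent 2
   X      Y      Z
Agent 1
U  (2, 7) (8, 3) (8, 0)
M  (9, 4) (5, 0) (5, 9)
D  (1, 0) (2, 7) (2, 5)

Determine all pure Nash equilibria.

For each strategy profile, look for a profitable unilateral deviation.
(U, X): Agent 1 can switch to M (2 → 9). Not NE.
(U, Y): Agent 2 can switch to X (3 → 7). Not NE.
(U, Z): Agent 2 can switch to X (0 → 7). Not NE.
(M, X): Agent 2 can switch to Z (4 → 9). Not NE.
(M, Y): Agent 1 can switch to U (5 → 8). Not NE.
(M, Z): Agent 1 can switch to U (5 → 8). Not NE.
(The remaining 3 profiles each have a profitable deviation by the same check.)

This game has no pure Nash equilibrium.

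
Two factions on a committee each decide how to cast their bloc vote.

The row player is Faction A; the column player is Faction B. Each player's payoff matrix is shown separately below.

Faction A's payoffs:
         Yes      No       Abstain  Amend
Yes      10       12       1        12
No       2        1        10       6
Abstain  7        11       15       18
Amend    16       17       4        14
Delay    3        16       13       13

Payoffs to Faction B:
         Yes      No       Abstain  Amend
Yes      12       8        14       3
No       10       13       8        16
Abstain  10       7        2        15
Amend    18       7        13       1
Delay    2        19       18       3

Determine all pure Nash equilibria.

Pure-strategy Nash equilibria: (Abstain, Amend); (Amend, Yes)

Faction A against Yes: payoffs 10, 2, 7, 16, 3 → best response Amend.
Faction A against No: payoffs 12, 1, 11, 17, 16 → best response Amend.
Faction A against Abstain: payoffs 1, 10, 15, 4, 13 → best response Abstain.
Faction A against Amend: payoffs 12, 6, 18, 14, 13 → best response Abstain.
Faction B against Yes: payoffs 12, 8, 14, 3 → best response Abstain.
Faction B against No: payoffs 10, 13, 8, 16 → best response Amend.
Faction B against Abstain: payoffs 10, 7, 2, 15 → best response Amend.
Faction B against Amend: payoffs 18, 7, 13, 1 → best response Yes.
Faction B against Delay: payoffs 2, 19, 18, 3 → best response No.
Mutual best responses: (Abstain, Amend); (Amend, Yes).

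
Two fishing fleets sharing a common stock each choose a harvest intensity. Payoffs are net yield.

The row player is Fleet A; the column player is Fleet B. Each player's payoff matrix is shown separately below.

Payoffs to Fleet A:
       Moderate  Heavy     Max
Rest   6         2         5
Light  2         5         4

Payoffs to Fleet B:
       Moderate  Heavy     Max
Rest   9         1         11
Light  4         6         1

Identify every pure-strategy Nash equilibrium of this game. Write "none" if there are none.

Pure-strategy Nash equilibria: (Rest, Max), (Light, Heavy)

Fleet A against Moderate: payoffs 6, 2 → best response Rest.
Fleet A against Heavy: payoffs 2, 5 → best response Light.
Fleet A against Max: payoffs 5, 4 → best response Rest.
Fleet B against Rest: payoffs 9, 1, 11 → best response Max.
Fleet B against Light: payoffs 4, 6, 1 → best response Heavy.
Mutual best responses: (Rest, Max); (Light, Heavy).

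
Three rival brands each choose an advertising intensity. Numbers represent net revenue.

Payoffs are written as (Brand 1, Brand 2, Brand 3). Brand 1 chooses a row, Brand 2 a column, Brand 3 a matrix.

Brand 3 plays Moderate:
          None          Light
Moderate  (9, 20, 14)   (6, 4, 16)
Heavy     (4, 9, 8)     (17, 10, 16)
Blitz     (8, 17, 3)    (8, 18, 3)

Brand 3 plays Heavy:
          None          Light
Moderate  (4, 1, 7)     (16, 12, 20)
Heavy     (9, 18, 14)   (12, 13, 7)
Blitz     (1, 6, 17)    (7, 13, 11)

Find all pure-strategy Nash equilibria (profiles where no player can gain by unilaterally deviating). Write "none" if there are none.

Pure-strategy Nash equilibria: (Moderate, None, Moderate), (Moderate, Light, Heavy), (Heavy, None, Heavy), (Heavy, Light, Moderate)

Check each profile: it is a Nash equilibrium iff no player can strictly gain by switching unilaterally.
(Moderate, None, Moderate): Brand 1 gets 9, best alternative 8; Brand 2 gets 20, best alternative 4; Brand 3 gets 14, best alternative 7. No profitable deviation — NE.
(Moderate, None, Heavy): Brand 1 can switch to Heavy (4 → 9). Not NE.
(Moderate, Light, Moderate): Brand 1 can switch to Heavy (6 → 17). Not NE.
(Moderate, Light, Heavy): Brand 1 gets 16, best alternative 12; Brand 2 gets 12, best alternative 1; Brand 3 gets 20, best alternative 16. No profitable deviation — NE.
(Heavy, None, Moderate): Brand 1 can switch to Moderate (4 → 9). Not NE.
(Heavy, None, Heavy): Brand 1 gets 9, best alternative 4; Brand 2 gets 18, best alternative 13; Brand 3 gets 14, best alternative 8. No profitable deviation — NE.
(Heavy, Light, Moderate): Brand 1 gets 17, best alternative 8; Brand 2 gets 10, best alternative 9; Brand 3 gets 16, best alternative 7. No profitable deviation — NE.
(Heavy, Light, Heavy): Brand 1 can switch to Moderate (12 → 16). Not NE.
(Blitz, None, Moderate): Brand 1 can switch to Moderate (8 → 9). Not NE.
(Blitz, None, Heavy): Brand 1 can switch to Moderate (1 → 4). Not NE.
(Blitz, Light, Moderate): Brand 1 can switch to Heavy (8 → 17). Not NE.
(Blitz, Light, Heavy): Brand 1 can switch to Moderate (7 → 16). Not NE.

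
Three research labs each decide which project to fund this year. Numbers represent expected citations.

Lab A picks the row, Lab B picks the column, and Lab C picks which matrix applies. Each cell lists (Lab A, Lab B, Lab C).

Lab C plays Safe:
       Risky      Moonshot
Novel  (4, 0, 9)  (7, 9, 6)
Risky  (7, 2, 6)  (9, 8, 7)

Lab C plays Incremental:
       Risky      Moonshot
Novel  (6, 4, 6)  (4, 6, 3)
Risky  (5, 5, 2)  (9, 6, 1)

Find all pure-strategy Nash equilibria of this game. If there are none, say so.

Lab A against (Risky, Safe): payoffs 4, 7 → best response Risky.
Lab A against (Risky, Incremental): payoffs 6, 5 → best response Novel.
Lab A against (Moonshot, Safe): payoffs 7, 9 → best response Risky.
Lab A against (Moonshot, Incremental): payoffs 4, 9 → best response Risky.
Lab B against (Novel, Safe): payoffs 0, 9 → best response Moonshot.
Lab B against (Novel, Incremental): payoffs 4, 6 → best response Moonshot.
Lab B against (Risky, Safe): payoffs 2, 8 → best response Moonshot.
Lab B against (Risky, Incremental): payoffs 5, 6 → best response Moonshot.
Lab C against (Novel, Risky): payoffs 9, 6 → best response Safe.
Lab C against (Novel, Moonshot): payoffs 6, 3 → best response Safe.
Lab C against (Risky, Risky): payoffs 6, 2 → best response Safe.
Lab C against (Risky, Moonshot): payoffs 7, 1 → best response Safe.
Mutual best responses: (Risky, Moonshot, Safe).

Pure NE: (Risky, Moonshot, Safe)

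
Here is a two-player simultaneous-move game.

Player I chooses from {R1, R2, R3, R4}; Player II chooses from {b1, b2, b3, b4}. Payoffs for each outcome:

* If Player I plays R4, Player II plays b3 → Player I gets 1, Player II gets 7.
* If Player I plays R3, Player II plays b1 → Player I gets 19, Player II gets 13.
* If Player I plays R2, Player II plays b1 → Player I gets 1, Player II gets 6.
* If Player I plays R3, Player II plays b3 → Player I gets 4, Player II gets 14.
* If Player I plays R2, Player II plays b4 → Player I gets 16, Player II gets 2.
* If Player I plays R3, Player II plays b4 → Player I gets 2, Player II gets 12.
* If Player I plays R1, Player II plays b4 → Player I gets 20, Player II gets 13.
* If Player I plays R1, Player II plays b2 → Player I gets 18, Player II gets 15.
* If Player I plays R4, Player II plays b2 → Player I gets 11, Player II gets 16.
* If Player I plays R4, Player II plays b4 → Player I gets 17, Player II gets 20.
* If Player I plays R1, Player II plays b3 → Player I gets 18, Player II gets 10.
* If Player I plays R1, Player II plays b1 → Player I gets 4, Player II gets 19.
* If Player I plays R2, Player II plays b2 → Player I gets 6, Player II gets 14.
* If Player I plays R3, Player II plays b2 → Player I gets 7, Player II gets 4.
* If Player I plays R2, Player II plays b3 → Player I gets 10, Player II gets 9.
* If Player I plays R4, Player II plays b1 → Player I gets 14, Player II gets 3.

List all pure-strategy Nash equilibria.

This game has no pure Nash equilibrium.

For each player, find the best response to each opponent profile; mutual best responses are the pure NE.
Player I against b1: payoffs 4, 1, 19, 14 → best response R3.
Player I against b2: payoffs 18, 6, 7, 11 → best response R1.
Player I against b3: payoffs 18, 10, 4, 1 → best response R1.
Player I against b4: payoffs 20, 16, 2, 17 → best response R1.
Player II against R1: payoffs 19, 15, 10, 13 → best response b1.
Player II against R2: payoffs 6, 14, 9, 2 → best response b2.
Player II against R3: payoffs 13, 4, 14, 12 → best response b3.
Player II against R4: payoffs 3, 16, 7, 20 → best response b4.
No profile is a mutual best response for all players.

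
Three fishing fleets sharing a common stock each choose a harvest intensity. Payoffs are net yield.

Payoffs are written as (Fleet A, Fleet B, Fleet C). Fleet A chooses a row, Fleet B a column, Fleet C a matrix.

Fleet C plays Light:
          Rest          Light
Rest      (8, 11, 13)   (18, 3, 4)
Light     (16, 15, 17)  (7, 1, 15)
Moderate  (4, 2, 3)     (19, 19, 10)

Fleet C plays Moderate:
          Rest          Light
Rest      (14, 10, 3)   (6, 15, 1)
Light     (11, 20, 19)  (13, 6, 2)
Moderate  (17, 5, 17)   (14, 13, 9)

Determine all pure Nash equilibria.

Pure NE: (Moderate, Light, Light)

(Rest, Rest, Light): Fleet A can switch to Light (8 → 16). Not NE.
(Rest, Rest, Moderate): Fleet A can switch to Moderate (14 → 17). Not NE.
(Rest, Light, Light): Fleet A can switch to Moderate (18 → 19). Not NE.
(Rest, Light, Moderate): Fleet A can switch to Light (6 → 13). Not NE.
(Light, Rest, Light): Fleet C can switch to Moderate (17 → 19). Not NE.
(Light, Rest, Moderate): Fleet A can switch to Rest (11 → 14). Not NE.
(Moderate, Light, Light): Fleet A gets 19, best alternative 18; Fleet B gets 19, best alternative 2; Fleet C gets 10, best alternative 9. No profitable deviation — NE.
(The remaining 5 profiles each have a profitable deviation by the same check.)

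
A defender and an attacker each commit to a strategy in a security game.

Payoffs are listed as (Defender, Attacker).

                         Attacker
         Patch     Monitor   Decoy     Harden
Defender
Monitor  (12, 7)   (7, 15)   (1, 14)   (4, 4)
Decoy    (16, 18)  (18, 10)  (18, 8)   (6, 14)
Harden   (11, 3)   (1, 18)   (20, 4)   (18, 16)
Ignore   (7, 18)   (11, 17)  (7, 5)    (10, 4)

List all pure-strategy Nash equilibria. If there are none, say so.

Pure NE: (Decoy, Patch)

(Monitor, Patch): Defender can switch to Decoy (12 → 16). Not NE.
(Monitor, Monitor): Defender can switch to Decoy (7 → 18). Not NE.
(Monitor, Decoy): Defender can switch to Decoy (1 → 18). Not NE.
(Monitor, Harden): Defender can switch to Decoy (4 → 6). Not NE.
(Decoy, Patch): Defender gets 16, best alternative 12; Attacker gets 18, best alternative 14. No profitable deviation — NE.
(Decoy, Monitor): Attacker can switch to Patch (10 → 18). Not NE.
(Decoy, Decoy): Defender can switch to Harden (18 → 20). Not NE.
(The remaining 9 profiles each have a profitable deviation by the same check.)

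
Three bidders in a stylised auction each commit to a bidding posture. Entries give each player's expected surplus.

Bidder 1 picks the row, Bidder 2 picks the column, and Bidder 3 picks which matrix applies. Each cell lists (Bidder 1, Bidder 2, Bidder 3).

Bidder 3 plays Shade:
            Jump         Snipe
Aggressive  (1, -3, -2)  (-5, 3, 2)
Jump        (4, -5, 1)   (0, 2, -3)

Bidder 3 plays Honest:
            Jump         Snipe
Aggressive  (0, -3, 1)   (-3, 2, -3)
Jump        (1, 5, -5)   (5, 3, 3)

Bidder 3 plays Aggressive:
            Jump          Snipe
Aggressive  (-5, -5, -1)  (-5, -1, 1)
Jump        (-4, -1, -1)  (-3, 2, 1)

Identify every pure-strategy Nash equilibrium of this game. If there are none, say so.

none

(Aggressive, Jump, Shade): Bidder 1 can switch to Jump (1 → 4). Not NE.
(Aggressive, Jump, Honest): Bidder 1 can switch to Jump (0 → 1). Not NE.
(Aggressive, Jump, Aggressive): Bidder 1 can switch to Jump (-5 → -4). Not NE.
(Aggressive, Snipe, Shade): Bidder 1 can switch to Jump (-5 → 0). Not NE.
(Aggressive, Snipe, Honest): Bidder 1 can switch to Jump (-3 → 5). Not NE.
(Aggressive, Snipe, Aggressive): Bidder 1 can switch to Jump (-5 → -3). Not NE.
(Jump, Jump, Shade): Bidder 2 can switch to Snipe (-5 → 2). Not NE.
(Jump, Jump, Honest): Bidder 3 can switch to Shade (-5 → 1). Not NE.
(The remaining 4 profiles each have a profitable deviation by the same check.)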